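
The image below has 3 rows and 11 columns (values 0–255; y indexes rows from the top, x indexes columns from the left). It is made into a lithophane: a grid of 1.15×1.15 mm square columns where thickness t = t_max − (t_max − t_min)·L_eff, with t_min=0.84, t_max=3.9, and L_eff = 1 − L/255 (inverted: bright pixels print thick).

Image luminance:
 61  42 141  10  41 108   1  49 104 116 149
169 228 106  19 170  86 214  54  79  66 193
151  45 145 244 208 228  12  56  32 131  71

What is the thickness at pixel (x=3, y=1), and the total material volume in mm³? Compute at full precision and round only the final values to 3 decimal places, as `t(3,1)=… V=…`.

t(3,1)=1.068 V=92.665

span = t_max - t_min = 3.9 - 0.84 = 3.060
L(3,1) = 19, L_eff = 1 - 19/255 = 0.925490 (inverted)
t(3,1) = 3.9 - 3.060·0.925490 = 1.068
Σt over all 3·11 pixels = 70.068
V = pitch²·Σt = 1.15²·70.068 = 92.665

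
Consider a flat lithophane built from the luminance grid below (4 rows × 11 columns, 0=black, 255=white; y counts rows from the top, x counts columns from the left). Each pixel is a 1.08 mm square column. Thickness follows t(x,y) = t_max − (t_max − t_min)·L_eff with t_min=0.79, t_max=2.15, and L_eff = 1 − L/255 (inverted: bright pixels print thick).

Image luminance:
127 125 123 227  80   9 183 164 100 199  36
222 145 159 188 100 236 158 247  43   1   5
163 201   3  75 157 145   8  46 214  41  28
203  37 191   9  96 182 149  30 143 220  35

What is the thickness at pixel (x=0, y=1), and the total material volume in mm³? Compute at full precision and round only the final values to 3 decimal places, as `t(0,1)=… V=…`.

t(0,1)=1.974 V=73.222

span = t_max - t_min = 2.15 - 0.79 = 1.360
L(0,1) = 222, L_eff = 1 - 222/255 = 0.129412 (inverted)
t(0,1) = 2.15 - 1.360·0.129412 = 1.974
Σt over all 4·11 pixels = 62.776
V = pitch²·Σt = 1.08²·62.776 = 73.222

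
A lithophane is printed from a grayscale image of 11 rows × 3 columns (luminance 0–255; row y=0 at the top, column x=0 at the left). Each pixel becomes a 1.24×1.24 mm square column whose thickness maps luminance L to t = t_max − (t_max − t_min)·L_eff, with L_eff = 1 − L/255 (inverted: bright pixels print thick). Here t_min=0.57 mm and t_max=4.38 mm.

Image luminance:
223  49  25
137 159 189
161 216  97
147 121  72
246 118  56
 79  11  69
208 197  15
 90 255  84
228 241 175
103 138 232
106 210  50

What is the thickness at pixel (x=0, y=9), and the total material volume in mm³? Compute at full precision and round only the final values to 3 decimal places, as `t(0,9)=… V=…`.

span = t_max - t_min = 4.38 - 0.57 = 3.810
L(0,9) = 103, L_eff = 1 - 103/255 = 0.596078 (inverted)
t(0,9) = 4.38 - 3.810·0.596078 = 2.109
Σt over all 11·3 pixels = 366137/4250 ≈ 86.1498824
V = pitch²·Σt = 1.24²·366137/4250 = 132.464

t(0,9)=2.109 V=132.464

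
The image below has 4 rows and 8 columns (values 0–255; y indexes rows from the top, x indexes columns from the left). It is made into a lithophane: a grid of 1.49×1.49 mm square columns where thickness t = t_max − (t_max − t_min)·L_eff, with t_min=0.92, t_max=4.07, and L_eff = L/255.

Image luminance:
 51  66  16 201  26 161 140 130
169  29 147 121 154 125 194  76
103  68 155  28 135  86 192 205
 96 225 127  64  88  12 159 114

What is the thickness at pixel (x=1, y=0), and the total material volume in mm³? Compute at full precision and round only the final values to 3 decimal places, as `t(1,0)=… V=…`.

t(1,0)=3.255 V=188.689

span = t_max - t_min = 4.07 - 0.92 = 3.150
L(1,0) = 66, L_eff = 66/255 = 0.258824
t(1,0) = 4.07 - 3.150·0.258824 = 3.255
Σt over all 4·8 pixels = 28897/340 ≈ 84.9911765
V = pitch²·Σt = 1.49²·28897/340 = 188.689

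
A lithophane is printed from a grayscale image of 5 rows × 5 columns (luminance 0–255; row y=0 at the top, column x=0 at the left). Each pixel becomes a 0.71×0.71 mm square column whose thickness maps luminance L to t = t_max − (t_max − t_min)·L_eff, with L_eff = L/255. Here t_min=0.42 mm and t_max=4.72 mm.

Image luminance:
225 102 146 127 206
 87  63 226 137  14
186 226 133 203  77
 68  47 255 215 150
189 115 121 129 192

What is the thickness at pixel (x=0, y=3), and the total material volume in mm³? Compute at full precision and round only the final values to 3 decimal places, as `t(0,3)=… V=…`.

span = t_max - t_min = 4.72 - 0.42 = 4.300
L(0,3) = 68, L_eff = 68/255 = 0.266667
t(0,3) = 4.72 - 4.300·0.266667 = 3.573
Σt over all 5·5 pixels = 48141/850 ≈ 56.6364706
V = pitch²·Σt = 0.71²·48141/850 = 28.550

t(0,3)=3.573 V=28.550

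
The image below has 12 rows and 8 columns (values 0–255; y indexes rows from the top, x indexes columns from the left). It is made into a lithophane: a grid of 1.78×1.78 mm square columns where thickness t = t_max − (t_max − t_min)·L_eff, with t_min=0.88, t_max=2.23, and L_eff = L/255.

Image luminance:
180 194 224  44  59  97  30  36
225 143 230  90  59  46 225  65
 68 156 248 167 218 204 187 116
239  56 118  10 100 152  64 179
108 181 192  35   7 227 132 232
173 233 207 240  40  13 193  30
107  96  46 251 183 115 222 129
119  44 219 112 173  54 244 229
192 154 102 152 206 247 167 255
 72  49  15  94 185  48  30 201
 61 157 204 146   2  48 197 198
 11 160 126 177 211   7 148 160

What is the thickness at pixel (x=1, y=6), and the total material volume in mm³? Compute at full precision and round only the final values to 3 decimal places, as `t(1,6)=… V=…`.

t(1,6)=1.722 V=460.281

span = t_max - t_min = 2.23 - 0.88 = 1.350
L(1,6) = 96, L_eff = 96/255 = 0.376471
t(1,6) = 2.23 - 1.350·0.376471 = 1.722
Σt over all 12·8 pixels = 246963/1700 ≈ 145.2723529
V = pitch²·Σt = 1.78²·246963/1700 = 460.281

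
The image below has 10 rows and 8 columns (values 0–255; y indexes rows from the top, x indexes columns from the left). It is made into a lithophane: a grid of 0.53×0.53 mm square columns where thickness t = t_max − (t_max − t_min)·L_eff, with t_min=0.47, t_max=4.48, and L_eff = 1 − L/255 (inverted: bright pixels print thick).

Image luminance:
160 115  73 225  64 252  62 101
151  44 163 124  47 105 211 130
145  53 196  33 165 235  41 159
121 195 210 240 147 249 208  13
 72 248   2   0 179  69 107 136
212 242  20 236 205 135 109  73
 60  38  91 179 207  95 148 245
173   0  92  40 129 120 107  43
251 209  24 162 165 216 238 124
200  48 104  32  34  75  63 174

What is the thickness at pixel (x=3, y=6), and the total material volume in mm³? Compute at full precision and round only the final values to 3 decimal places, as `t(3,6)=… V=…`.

span = t_max - t_min = 4.48 - 0.47 = 4.010
L(3,6) = 179, L_eff = 1 - 179/255 = 0.298039 (inverted)
t(3,6) = 4.48 - 4.010·0.298039 = 3.285
Σt over all 10·8 pixels = 426364/2125 ≈ 200.6418824
V = pitch²·Σt = 0.53²·426364/2125 = 56.360

t(3,6)=3.285 V=56.360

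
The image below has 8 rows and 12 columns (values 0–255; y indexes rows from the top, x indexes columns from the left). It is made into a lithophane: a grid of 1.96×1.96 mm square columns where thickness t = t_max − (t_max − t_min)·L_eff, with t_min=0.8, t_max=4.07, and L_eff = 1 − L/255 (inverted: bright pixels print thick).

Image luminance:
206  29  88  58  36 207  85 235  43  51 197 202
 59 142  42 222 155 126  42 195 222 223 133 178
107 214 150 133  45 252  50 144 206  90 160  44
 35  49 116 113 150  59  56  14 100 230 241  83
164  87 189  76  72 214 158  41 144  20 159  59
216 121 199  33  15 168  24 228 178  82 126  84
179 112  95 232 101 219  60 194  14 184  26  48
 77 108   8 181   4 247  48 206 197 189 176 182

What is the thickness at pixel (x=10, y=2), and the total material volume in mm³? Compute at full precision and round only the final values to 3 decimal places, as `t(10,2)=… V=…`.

t(10,2)=2.852 V=884.268

span = t_max - t_min = 4.07 - 0.8 = 3.270
L(10,2) = 160, L_eff = 1 - 160/255 = 0.372549 (inverted)
t(10,2) = 4.07 - 3.270·0.372549 = 2.852
Σt over all 8·12 pixels = 1956549/8500 ≈ 230.1822353
V = pitch²·Σt = 1.96²·1956549/8500 = 884.268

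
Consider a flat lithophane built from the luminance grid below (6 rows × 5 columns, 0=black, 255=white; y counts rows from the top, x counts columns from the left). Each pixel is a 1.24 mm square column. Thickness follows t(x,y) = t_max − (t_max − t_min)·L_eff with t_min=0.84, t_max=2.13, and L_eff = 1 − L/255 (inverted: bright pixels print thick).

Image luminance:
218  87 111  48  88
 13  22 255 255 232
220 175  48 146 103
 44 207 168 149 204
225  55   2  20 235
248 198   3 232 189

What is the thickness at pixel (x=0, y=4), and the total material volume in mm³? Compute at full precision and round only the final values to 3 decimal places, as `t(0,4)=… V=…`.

t(0,4)=1.978 V=71.417

span = t_max - t_min = 2.13 - 0.84 = 1.290
L(0,4) = 225, L_eff = 1 - 225/255 = 0.117647 (inverted)
t(0,4) = 2.13 - 1.290·0.117647 = 1.978
Σt over all 6·5 pixels = 3948/85 ≈ 46.4470588
V = pitch²·Σt = 1.24²·3948/85 = 71.417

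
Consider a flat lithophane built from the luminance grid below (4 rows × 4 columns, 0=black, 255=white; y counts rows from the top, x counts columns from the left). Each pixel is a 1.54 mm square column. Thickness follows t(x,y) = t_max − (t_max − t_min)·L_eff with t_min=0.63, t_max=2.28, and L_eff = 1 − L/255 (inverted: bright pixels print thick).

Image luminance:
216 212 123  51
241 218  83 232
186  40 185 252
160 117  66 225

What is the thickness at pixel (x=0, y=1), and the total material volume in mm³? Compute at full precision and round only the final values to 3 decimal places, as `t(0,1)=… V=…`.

t(0,1)=2.189 V=63.912

span = t_max - t_min = 2.28 - 0.63 = 1.650
L(0,1) = 241, L_eff = 1 - 241/255 = 0.054902 (inverted)
t(0,1) = 2.28 - 1.650·0.054902 = 2.189
Σt over all 4·4 pixels = 45813/1700 ≈ 26.9488235
V = pitch²·Σt = 1.54²·45813/1700 = 63.912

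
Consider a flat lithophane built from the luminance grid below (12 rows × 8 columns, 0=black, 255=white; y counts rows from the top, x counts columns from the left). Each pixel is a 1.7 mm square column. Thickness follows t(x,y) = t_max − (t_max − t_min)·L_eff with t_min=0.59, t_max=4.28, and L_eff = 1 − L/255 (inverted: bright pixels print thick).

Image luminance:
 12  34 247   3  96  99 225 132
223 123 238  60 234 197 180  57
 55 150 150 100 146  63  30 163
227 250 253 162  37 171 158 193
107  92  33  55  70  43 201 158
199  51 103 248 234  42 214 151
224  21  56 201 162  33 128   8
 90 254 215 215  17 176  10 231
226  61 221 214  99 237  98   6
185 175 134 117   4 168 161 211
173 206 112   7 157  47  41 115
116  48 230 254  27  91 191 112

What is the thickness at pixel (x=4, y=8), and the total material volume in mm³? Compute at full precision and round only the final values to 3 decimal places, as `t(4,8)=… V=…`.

span = t_max - t_min = 4.28 - 0.59 = 3.690
L(4,8) = 99, L_eff = 1 - 99/255 = 0.611765 (inverted)
t(4,8) = 4.28 - 3.690·0.611765 = 2.023
Σt over all 12·8 pixels = 1025091/4250 ≈ 241.1978824
V = pitch²·Σt = 1.7²·1025091/4250 = 697.062

t(4,8)=2.023 V=697.062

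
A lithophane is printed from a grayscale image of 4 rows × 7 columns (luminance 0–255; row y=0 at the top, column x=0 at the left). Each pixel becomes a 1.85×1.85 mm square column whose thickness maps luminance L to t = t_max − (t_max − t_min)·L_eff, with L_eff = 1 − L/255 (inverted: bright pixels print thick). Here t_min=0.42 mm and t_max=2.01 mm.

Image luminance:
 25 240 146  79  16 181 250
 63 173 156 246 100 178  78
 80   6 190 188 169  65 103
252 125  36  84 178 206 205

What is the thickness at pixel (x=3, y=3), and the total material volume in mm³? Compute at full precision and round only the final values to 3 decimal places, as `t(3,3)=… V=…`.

span = t_max - t_min = 2.01 - 0.42 = 1.590
L(3,3) = 84, L_eff = 1 - 84/255 = 0.670588 (inverted)
t(3,3) = 2.01 - 1.590·0.670588 = 0.944
Σt over all 4·7 pixels = 151157/4250 ≈ 35.5663529
V = pitch²·Σt = 1.85²·151157/4250 = 121.726

t(3,3)=0.944 V=121.726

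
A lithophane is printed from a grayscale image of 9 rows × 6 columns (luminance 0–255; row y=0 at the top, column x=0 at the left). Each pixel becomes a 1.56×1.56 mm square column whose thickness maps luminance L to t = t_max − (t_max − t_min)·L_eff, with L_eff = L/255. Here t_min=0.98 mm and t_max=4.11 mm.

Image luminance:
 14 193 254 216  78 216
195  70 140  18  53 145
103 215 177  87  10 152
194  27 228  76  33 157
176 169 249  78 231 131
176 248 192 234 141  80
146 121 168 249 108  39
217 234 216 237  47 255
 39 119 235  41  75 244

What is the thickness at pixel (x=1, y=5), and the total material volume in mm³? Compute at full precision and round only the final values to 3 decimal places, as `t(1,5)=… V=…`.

t(1,5)=1.066 V=302.756

span = t_max - t_min = 4.11 - 0.98 = 3.130
L(1,5) = 248, L_eff = 248/255 = 0.972549
t(1,5) = 4.11 - 3.130·0.972549 = 1.066
Σt over all 9·6 pixels = 793093/6375 ≈ 124.4067451
V = pitch²·Σt = 1.56²·793093/6375 = 302.756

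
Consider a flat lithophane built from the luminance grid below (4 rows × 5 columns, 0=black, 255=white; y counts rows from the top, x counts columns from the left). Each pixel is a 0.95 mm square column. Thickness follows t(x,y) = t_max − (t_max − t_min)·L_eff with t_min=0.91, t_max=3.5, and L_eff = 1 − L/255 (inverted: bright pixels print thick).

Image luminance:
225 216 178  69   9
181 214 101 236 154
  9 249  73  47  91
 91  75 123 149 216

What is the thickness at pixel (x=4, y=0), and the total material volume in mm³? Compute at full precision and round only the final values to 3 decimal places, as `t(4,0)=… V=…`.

span = t_max - t_min = 3.5 - 0.91 = 2.590
L(4,0) = 9, L_eff = 1 - 9/255 = 0.964706 (inverted)
t(4,0) = 3.5 - 2.590·0.964706 = 1.001
Σt over all 4·5 pixels = 194159/4250 ≈ 45.6844706
V = pitch²·Σt = 0.95²·194159/4250 = 41.230

t(4,0)=1.001 V=41.230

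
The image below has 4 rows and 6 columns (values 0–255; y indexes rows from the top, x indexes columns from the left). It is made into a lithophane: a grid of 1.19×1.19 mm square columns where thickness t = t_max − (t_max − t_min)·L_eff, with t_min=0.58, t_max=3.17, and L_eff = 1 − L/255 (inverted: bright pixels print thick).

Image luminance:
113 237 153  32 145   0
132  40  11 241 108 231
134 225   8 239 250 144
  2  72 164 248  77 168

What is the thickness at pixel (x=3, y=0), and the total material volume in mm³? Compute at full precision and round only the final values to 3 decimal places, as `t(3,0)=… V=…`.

span = t_max - t_min = 3.17 - 0.58 = 2.590
L(3,0) = 32, L_eff = 1 - 32/255 = 0.874510 (inverted)
t(3,0) = 3.17 - 2.590·0.874510 = 0.905
Σt over all 4·6 pixels = 196171/4250 ≈ 46.1578824
V = pitch²·Σt = 1.19²·196171/4250 = 65.364

t(3,0)=0.905 V=65.364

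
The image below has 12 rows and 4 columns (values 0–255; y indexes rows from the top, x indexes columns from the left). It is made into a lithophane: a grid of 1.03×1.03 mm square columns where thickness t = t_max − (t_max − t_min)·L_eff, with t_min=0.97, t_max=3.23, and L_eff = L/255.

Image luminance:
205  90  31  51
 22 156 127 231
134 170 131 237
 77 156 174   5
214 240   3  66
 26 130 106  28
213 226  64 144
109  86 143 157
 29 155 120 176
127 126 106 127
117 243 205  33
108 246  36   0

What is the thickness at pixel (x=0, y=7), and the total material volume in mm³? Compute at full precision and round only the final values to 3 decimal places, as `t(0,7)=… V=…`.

span = t_max - t_min = 3.23 - 0.97 = 2.260
L(0,7) = 109, L_eff = 109/255 = 0.427451
t(0,7) = 3.23 - 2.260·0.427451 = 2.264
Σt over all 12·4 pixels = 654691/6375 ≈ 102.6966275
V = pitch²·Σt = 1.03²·654691/6375 = 108.951

t(0,7)=2.264 V=108.951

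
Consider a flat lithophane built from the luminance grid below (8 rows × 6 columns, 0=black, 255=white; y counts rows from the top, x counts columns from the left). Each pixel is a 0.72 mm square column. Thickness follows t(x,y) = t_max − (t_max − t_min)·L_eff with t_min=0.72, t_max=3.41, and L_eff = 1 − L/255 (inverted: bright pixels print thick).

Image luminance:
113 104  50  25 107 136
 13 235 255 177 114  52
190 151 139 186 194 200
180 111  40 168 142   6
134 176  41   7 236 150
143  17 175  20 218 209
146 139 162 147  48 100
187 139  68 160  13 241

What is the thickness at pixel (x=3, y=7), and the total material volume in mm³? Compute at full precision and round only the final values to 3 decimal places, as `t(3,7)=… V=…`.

t(3,7)=2.408 V=51.624

span = t_max - t_min = 3.41 - 0.72 = 2.690
L(3,7) = 160, L_eff = 1 - 160/255 = 0.372549 (inverted)
t(3,7) = 3.41 - 2.690·0.372549 = 2.408
Σt over all 8·6 pixels = 634849/6375 ≈ 99.5841569
V = pitch²·Σt = 0.72²·634849/6375 = 51.624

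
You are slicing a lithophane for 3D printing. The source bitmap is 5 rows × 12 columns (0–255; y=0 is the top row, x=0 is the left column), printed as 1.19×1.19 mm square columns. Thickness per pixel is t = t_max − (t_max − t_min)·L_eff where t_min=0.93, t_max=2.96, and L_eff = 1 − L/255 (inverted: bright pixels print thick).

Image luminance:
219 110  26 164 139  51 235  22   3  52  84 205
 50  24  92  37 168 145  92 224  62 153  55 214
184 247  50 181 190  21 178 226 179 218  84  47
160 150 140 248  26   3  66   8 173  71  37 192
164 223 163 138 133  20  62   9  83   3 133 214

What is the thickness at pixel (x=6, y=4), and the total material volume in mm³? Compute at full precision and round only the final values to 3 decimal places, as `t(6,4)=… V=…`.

span = t_max - t_min = 2.96 - 0.93 = 2.030
L(6,4) = 62, L_eff = 1 - 62/255 = 0.756863 (inverted)
t(6,4) = 2.96 - 2.030·0.756863 = 1.424
Σt over all 5·12 pixels = 19027/170 ≈ 111.9235294
V = pitch²·Σt = 1.19²·19027/170 = 158.495

t(6,4)=1.424 V=158.495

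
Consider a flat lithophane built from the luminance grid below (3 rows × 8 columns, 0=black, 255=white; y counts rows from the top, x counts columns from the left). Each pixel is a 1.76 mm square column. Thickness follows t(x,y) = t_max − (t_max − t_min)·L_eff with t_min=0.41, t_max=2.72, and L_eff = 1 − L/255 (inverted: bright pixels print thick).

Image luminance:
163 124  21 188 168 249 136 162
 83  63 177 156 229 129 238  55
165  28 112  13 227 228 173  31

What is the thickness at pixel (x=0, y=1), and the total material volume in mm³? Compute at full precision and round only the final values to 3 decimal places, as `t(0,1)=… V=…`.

span = t_max - t_min = 2.72 - 0.41 = 2.310
L(0,1) = 83, L_eff = 1 - 83/255 = 0.674510 (inverted)
t(0,1) = 2.72 - 2.310·0.674510 = 1.162
Σt over all 3·8 pixels = 169563/4250 ≈ 39.8971765
V = pitch²·Σt = 1.76²·169563/4250 = 123.585

t(0,1)=1.162 V=123.585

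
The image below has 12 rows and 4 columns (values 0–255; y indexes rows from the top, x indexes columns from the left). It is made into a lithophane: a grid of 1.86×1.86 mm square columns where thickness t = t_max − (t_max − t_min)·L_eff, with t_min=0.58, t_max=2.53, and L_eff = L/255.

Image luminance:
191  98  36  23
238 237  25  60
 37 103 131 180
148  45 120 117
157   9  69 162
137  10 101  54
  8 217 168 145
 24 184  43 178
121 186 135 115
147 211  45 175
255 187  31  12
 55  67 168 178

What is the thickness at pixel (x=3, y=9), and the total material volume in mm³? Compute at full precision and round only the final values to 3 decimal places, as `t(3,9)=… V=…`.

t(3,9)=1.192 V=273.490

span = t_max - t_min = 2.53 - 0.58 = 1.950
L(3,9) = 175, L_eff = 175/255 = 0.686275
t(3,9) = 2.53 - 1.950·0.686275 = 1.192
Σt over all 12·4 pixels = 134389/1700 ≈ 79.0523529
V = pitch²·Σt = 1.86²·134389/1700 = 273.490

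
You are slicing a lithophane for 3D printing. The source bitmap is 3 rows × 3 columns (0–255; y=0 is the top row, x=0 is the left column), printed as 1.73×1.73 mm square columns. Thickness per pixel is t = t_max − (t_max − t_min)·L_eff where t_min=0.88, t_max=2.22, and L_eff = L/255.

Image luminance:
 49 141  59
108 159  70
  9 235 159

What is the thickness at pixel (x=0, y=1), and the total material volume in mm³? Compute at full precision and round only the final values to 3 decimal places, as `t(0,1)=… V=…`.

span = t_max - t_min = 2.22 - 0.88 = 1.340
L(0,1) = 108, L_eff = 108/255 = 0.423529
t(0,1) = 2.22 - 1.340·0.423529 = 1.652
Σt over all 3·3 pixels = 94241/6375 ≈ 14.7829020
V = pitch²·Σt = 1.73²·94241/6375 = 44.244

t(0,1)=1.652 V=44.244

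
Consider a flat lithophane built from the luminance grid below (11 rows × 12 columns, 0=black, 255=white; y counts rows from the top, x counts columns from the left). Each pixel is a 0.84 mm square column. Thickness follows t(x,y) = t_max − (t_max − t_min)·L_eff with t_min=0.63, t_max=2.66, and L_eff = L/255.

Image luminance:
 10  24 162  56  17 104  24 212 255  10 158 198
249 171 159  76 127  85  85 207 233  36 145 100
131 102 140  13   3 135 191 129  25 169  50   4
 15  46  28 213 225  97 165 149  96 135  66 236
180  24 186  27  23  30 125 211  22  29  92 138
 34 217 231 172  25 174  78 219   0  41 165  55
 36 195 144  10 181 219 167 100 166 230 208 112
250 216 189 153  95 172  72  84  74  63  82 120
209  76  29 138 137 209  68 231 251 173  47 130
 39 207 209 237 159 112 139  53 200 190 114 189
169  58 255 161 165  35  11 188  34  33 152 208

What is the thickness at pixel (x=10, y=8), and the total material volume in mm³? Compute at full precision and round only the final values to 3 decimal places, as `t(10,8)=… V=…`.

span = t_max - t_min = 2.66 - 0.63 = 2.030
L(10,8) = 47, L_eff = 47/255 = 0.184314
t(10,8) = 2.66 - 2.030·0.184314 = 2.286
Σt over all 11·12 pixels = 1880403/8500 ≈ 221.2238824
V = pitch²·Σt = 0.84²·1880403/8500 = 156.096

t(10,8)=2.286 V=156.096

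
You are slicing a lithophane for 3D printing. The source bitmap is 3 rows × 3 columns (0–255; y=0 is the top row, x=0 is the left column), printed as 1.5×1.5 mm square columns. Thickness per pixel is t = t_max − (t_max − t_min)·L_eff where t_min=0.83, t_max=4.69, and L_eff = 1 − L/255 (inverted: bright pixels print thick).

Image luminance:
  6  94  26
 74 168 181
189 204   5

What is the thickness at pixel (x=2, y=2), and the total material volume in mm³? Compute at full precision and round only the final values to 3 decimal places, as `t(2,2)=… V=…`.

t(2,2)=0.906 V=49.061

span = t_max - t_min = 4.69 - 0.83 = 3.860
L(2,2) = 5, L_eff = 1 - 5/255 = 0.980392 (inverted)
t(2,2) = 4.69 - 3.860·0.980392 = 0.906
Σt over all 3·3 pixels = 556027/25500 ≈ 21.8049804
V = pitch²·Σt = 1.5²·556027/25500 = 49.061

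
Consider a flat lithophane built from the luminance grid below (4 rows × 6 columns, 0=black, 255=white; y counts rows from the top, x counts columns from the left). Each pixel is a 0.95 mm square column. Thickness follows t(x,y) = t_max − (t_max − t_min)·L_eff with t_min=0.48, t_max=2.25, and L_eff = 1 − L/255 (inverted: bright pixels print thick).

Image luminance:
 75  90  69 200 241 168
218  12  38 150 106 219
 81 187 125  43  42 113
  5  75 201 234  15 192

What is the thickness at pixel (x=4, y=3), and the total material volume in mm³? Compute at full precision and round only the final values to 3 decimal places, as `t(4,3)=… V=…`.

span = t_max - t_min = 2.25 - 0.48 = 1.770
L(4,3) = 15, L_eff = 1 - 15/255 = 0.941176 (inverted)
t(4,3) = 2.25 - 1.770·0.941176 = 0.584
Σt over all 4·6 pixels = 268961/8500 ≈ 31.6424706
V = pitch²·Σt = 0.95²·268961/8500 = 28.557

t(4,3)=0.584 V=28.557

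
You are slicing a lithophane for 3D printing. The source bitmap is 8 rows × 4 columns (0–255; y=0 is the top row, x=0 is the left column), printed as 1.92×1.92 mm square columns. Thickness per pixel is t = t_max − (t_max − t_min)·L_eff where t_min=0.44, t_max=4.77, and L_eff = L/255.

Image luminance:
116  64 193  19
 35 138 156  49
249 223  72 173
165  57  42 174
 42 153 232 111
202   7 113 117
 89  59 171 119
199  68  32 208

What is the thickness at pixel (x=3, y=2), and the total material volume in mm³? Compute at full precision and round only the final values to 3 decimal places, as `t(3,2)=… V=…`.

span = t_max - t_min = 4.77 - 0.44 = 4.330
L(3,2) = 173, L_eff = 173/255 = 0.678431
t(3,2) = 4.77 - 4.330·0.678431 = 1.832
Σt over all 8·4 pixels = 2226569/25500 ≈ 87.3164314
V = pitch²·Σt = 1.92²·2226569/25500 = 321.883

t(3,2)=1.832 V=321.883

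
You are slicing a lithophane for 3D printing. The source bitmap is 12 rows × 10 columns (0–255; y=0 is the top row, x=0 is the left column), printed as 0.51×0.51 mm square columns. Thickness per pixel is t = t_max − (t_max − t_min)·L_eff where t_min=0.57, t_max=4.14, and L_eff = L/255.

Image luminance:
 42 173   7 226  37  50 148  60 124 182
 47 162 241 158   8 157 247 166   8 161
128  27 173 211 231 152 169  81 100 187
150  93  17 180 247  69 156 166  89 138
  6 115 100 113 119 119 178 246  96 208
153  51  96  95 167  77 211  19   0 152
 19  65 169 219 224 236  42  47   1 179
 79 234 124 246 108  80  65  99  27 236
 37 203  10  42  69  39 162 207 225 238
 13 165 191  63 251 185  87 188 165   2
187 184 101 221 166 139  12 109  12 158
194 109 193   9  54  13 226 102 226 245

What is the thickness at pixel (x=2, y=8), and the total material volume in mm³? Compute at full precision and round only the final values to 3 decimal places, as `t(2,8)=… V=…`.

t(2,8)=4.000 V=73.905

span = t_max - t_min = 4.14 - 0.57 = 3.570
L(2,8) = 10, L_eff = 10/255 = 0.039216
t(2,8) = 4.14 - 3.570·0.039216 = 4.000
Σt over all 12·10 pixels = 284.14
V = pitch²·Σt = 0.51²·284.14 = 73.905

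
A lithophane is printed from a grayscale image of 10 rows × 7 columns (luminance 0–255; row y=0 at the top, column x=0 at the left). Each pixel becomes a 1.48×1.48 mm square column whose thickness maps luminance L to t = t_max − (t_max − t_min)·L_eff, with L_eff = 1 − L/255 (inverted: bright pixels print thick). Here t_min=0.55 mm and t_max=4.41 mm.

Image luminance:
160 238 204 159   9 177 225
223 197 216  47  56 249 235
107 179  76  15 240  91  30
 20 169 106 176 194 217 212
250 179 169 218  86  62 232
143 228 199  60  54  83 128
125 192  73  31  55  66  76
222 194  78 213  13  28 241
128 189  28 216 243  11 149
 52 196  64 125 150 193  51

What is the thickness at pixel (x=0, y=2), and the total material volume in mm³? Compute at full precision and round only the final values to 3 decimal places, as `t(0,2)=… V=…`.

span = t_max - t_min = 4.41 - 0.55 = 3.860
L(0,2) = 107, L_eff = 1 - 107/255 = 0.580392 (inverted)
t(0,2) = 4.41 - 3.860·0.580392 = 2.170
Σt over all 10·7 pixels = 157789/850 ≈ 185.6341176
V = pitch²·Σt = 1.48²·157789/850 = 406.613

t(0,2)=2.170 V=406.613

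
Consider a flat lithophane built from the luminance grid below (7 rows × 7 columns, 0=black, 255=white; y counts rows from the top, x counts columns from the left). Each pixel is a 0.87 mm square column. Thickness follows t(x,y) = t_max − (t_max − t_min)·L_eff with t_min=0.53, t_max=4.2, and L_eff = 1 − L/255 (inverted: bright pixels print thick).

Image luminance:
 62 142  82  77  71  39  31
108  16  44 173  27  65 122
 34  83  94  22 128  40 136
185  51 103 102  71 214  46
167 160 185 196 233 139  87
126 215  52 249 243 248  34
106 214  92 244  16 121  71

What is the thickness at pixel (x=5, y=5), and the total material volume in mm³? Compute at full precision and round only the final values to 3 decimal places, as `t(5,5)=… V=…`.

span = t_max - t_min = 4.2 - 0.53 = 3.670
L(5,5) = 248, L_eff = 1 - 248/255 = 0.027451 (inverted)
t(5,5) = 4.2 - 3.670·0.027451 = 4.099
Σt over all 7·7 pixels = 2704957/25500 ≈ 106.0767451
V = pitch²·Σt = 0.87²·2704957/25500 = 80.289

t(5,5)=4.099 V=80.289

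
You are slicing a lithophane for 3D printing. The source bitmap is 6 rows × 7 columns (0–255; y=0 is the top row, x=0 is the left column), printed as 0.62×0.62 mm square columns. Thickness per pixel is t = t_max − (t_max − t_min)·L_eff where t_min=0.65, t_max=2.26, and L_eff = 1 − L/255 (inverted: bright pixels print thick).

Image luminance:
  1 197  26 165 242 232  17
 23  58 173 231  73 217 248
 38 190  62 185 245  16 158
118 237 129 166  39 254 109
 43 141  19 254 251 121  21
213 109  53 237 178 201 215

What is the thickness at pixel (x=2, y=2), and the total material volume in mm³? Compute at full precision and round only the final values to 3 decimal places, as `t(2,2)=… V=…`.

span = t_max - t_min = 2.26 - 0.65 = 1.610
L(2,2) = 62, L_eff = 1 - 62/255 = 0.756863 (inverted)
t(2,2) = 2.26 - 1.610·0.756863 = 1.041
Σt over all 6·7 pixels = 329371/5100 ≈ 64.5825490
V = pitch²·Σt = 0.62²·329371/5100 = 24.826

t(2,2)=1.041 V=24.826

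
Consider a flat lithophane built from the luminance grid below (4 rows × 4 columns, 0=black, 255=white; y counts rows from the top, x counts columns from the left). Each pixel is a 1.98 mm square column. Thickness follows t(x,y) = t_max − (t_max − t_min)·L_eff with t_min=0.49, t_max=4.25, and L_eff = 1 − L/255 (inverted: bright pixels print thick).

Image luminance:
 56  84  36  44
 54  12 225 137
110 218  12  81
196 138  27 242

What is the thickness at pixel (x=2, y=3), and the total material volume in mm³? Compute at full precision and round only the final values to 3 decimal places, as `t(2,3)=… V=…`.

span = t_max - t_min = 4.25 - 0.49 = 3.760
L(2,3) = 27, L_eff = 1 - 27/255 = 0.894118 (inverted)
t(2,3) = 4.25 - 3.760·0.894118 = 0.888
Σt over all 4·4 pixels = 207148/6375 ≈ 32.4938039
V = pitch²·Σt = 1.98²·207148/6375 = 127.389

t(2,3)=0.888 V=127.389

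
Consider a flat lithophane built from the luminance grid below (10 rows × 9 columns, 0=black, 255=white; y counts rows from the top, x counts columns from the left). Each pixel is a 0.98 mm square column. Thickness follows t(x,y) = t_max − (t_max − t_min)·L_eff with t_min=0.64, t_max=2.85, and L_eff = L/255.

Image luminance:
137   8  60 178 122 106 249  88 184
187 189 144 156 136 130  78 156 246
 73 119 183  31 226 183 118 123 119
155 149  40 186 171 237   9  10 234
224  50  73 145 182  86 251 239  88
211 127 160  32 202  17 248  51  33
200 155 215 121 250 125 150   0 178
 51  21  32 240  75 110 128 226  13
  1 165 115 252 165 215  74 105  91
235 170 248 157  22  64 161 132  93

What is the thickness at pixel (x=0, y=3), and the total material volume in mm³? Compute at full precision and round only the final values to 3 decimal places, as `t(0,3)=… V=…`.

span = t_max - t_min = 2.85 - 0.64 = 2.210
L(0,3) = 155, L_eff = 155/255 = 0.607843
t(0,3) = 2.85 - 2.210·0.607843 = 1.507
Σt over all 10·9 pixels = 56882/375 ≈ 151.6853333
V = pitch²·Σt = 0.98²·56882/375 = 145.679

t(0,3)=1.507 V=145.679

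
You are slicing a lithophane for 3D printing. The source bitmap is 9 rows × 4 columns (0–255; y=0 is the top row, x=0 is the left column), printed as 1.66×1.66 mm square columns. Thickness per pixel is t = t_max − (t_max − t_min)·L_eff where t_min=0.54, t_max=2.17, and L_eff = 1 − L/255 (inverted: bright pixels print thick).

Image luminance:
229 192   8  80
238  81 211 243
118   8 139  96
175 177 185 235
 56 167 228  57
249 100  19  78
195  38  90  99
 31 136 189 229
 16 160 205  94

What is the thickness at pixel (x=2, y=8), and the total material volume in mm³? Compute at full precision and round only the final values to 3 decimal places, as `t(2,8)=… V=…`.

t(2,8)=1.850 V=139.015

span = t_max - t_min = 2.17 - 0.54 = 1.630
L(2,8) = 205, L_eff = 1 - 205/255 = 0.196078 (inverted)
t(2,8) = 2.17 - 1.630·0.196078 = 1.850
Σt over all 9·4 pixels = 428811/8500 ≈ 50.4483529
V = pitch²·Σt = 1.66²·428811/8500 = 139.015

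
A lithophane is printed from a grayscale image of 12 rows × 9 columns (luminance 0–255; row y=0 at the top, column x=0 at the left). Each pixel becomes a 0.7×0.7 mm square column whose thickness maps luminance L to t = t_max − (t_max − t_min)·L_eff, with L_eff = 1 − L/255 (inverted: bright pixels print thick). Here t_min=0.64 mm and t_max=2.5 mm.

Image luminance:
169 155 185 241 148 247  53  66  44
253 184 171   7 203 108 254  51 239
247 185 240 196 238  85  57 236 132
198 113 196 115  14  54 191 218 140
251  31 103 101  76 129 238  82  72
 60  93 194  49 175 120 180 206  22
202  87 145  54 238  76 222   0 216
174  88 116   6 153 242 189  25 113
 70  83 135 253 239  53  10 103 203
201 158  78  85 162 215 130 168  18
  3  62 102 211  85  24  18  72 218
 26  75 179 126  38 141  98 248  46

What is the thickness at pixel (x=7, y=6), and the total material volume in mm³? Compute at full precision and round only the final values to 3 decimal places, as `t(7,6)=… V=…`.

t(7,6)=0.640 V=84.968

span = t_max - t_min = 2.5 - 0.64 = 1.860
L(7,6) = 0, L_eff = 1 - 0/255 = 1.000000 (inverted)
t(7,6) = 2.5 - 1.860·1.000000 = 0.640
Σt over all 12·9 pixels = 173.404
V = pitch²·Σt = 0.7²·173.404 = 84.968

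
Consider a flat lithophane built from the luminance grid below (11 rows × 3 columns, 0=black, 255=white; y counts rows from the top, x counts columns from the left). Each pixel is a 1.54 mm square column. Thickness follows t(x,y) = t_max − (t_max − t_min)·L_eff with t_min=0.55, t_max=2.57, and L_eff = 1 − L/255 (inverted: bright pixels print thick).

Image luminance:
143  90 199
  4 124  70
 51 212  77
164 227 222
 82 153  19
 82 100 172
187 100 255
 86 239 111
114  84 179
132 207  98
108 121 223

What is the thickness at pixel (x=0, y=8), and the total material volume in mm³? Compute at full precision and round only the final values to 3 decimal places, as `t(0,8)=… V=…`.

t(0,8)=1.453 V=126.364

span = t_max - t_min = 2.57 - 0.55 = 2.020
L(0,8) = 114, L_eff = 1 - 114/255 = 0.552941 (inverted)
t(0,8) = 2.57 - 2.020·0.552941 = 1.453
Σt over all 11·3 pixels = 271739/5100 ≈ 53.2821569
V = pitch²·Σt = 1.54²·271739/5100 = 126.364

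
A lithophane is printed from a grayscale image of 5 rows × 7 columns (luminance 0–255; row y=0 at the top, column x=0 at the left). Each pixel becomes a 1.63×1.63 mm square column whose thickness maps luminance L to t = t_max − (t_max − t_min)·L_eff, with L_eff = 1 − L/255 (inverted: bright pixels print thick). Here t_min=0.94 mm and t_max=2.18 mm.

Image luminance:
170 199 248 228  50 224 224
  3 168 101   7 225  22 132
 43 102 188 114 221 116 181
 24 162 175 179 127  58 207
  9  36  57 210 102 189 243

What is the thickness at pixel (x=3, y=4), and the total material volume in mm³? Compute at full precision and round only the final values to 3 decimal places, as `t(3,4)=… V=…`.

t(3,4)=1.961 V=148.704

span = t_max - t_min = 2.18 - 0.94 = 1.240
L(3,4) = 210, L_eff = 1 - 210/255 = 0.176471 (inverted)
t(3,4) = 2.18 - 1.240·0.176471 = 1.961
Σt over all 5·7 pixels = 713603/12750 ≈ 55.9688627
V = pitch²·Σt = 1.63²·713603/12750 = 148.704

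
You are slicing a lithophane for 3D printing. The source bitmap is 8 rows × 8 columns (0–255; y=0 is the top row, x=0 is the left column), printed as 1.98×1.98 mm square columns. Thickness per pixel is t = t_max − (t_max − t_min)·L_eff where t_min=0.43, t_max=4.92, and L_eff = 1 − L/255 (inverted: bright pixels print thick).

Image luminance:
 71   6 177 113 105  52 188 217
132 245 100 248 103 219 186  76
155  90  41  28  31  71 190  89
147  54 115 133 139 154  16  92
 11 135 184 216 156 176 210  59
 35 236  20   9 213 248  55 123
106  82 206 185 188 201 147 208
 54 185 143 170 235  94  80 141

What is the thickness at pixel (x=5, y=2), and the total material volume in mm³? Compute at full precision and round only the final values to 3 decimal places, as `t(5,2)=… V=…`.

span = t_max - t_min = 4.92 - 0.43 = 4.490
L(5,2) = 71, L_eff = 1 - 71/255 = 0.721569 (inverted)
t(5,2) = 4.92 - 4.490·0.721569 = 1.680
Σt over all 8·8 pixels = 2212883/12750 ≈ 173.5594510
V = pitch²·Σt = 1.98²·2212883/12750 = 680.422

t(5,2)=1.680 V=680.422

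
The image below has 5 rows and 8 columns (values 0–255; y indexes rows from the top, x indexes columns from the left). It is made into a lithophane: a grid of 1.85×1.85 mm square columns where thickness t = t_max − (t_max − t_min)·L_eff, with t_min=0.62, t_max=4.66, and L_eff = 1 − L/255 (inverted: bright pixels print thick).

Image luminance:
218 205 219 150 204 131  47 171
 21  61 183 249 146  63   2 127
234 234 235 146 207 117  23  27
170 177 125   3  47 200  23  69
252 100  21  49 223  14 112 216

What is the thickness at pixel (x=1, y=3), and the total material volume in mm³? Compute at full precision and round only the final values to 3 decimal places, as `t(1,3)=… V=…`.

t(1,3)=3.424 V=367.977

span = t_max - t_min = 4.66 - 0.62 = 4.040
L(1,3) = 177, L_eff = 1 - 177/255 = 0.305882 (inverted)
t(1,3) = 4.66 - 4.040·0.305882 = 3.424
Σt over all 5·8 pixels = 685421/6375 ≈ 107.5170196
V = pitch²·Σt = 1.85²·685421/6375 = 367.977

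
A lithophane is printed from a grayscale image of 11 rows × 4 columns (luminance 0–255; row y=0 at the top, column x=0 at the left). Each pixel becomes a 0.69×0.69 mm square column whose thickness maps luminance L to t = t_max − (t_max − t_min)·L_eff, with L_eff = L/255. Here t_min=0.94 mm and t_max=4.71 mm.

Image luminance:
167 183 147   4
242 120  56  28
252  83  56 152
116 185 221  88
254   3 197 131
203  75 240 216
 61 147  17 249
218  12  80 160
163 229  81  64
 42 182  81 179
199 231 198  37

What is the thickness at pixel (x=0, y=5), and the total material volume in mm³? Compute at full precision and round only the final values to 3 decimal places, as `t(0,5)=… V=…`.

t(0,5)=1.709 V=56.089

span = t_max - t_min = 4.71 - 0.94 = 3.770
L(0,5) = 203, L_eff = 203/255 = 0.796078
t(0,5) = 4.71 - 3.770·0.796078 = 1.709
Σt over all 11·4 pixels = 3004147/25500 ≈ 117.8096863
V = pitch²·Σt = 0.69²·3004147/25500 = 56.089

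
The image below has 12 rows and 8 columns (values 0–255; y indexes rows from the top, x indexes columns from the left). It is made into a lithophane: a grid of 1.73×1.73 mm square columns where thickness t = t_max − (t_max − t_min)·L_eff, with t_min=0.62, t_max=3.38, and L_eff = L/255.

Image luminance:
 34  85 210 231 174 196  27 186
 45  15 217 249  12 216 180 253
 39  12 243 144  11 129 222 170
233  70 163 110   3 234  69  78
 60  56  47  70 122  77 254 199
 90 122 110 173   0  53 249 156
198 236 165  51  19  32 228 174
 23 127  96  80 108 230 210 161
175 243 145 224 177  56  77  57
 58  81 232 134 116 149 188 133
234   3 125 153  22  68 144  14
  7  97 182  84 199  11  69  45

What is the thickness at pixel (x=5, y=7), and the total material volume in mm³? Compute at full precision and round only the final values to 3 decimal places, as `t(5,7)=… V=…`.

t(5,7)=0.891 V=584.420

span = t_max - t_min = 3.38 - 0.62 = 2.760
L(5,7) = 230, L_eff = 230/255 = 0.901961
t(5,7) = 3.38 - 2.760·0.901961 = 0.891
Σt over all 12·8 pixels = 414946/2125 ≈ 195.2687059
V = pitch²·Σt = 1.73²·414946/2125 = 584.420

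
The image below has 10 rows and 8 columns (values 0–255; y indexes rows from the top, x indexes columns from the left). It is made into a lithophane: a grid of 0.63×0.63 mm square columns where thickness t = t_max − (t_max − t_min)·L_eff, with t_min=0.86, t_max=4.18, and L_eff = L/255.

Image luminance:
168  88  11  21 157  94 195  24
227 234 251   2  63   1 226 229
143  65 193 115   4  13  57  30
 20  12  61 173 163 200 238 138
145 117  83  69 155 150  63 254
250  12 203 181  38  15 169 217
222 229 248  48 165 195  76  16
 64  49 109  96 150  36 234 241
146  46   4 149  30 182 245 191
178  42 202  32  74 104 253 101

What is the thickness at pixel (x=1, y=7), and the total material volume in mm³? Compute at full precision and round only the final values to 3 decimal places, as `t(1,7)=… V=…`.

t(1,7)=3.542 V=81.596

span = t_max - t_min = 4.18 - 0.86 = 3.320
L(1,7) = 49, L_eff = 49/255 = 0.192157
t(1,7) = 4.18 - 3.320·0.192157 = 3.542
Σt over all 10·8 pixels = 205.584
V = pitch²·Σt = 0.63²·205.584 = 81.596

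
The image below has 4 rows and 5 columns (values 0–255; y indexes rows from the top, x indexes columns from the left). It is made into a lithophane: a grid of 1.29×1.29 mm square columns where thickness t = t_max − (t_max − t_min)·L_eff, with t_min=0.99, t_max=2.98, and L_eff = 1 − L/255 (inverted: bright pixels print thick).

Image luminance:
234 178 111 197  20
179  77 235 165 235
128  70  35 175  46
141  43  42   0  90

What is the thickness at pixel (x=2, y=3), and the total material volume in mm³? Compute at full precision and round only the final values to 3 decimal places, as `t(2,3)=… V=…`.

t(2,3)=1.318 V=64.130

span = t_max - t_min = 2.98 - 0.99 = 1.990
L(2,3) = 42, L_eff = 1 - 42/255 = 0.835294 (inverted)
t(2,3) = 2.98 - 1.990·0.835294 = 1.318
Σt over all 4·5 pixels = 982699/25500 ≈ 38.5372157
V = pitch²·Σt = 1.29²·982699/25500 = 64.130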